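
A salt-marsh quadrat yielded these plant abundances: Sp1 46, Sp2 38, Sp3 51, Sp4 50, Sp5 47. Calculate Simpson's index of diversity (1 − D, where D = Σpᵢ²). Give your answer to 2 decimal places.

0.80

Total N = 46+38+51+50+47 = 232, so the proportions are 0.1983, 0.1638, 0.2198, 0.2155, 0.2026 (working shown to 4 dp, full precision carried).
D = 0.1983² + 0.1638² + 0.2198² + 0.2155² + 0.2026² = 0.0393 + 0.0268 + 0.0483 + 0.0464 + 0.0410 = 0.2020.
So 1 − D = 0.7980, i.e. 0.80 to 2 decimal places.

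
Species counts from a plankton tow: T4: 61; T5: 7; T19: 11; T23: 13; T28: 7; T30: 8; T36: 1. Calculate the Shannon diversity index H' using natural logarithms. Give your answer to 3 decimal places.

Total N = 61+7+11+13+7+8+1 = 108, so the proportions are 0.56481, 0.06481, 0.10185, 0.12037, 0.06481, 0.07407, 0.00926 (working shown to 5 dp, full precision carried).
Each pᵢ ln pᵢ term: 0.56481×(-0.57126)=-0.32265, 0.06481×(-2.73622)=-0.17735, 0.10185×(-2.28424)=-0.23265, 0.12037×(-2.11718)=-0.25485, 0.06481×(-2.73622)=-0.17735, 0.07407×(-2.60269)=-0.19279, 0.00926×(-4.68213)=-0.04335.
Sum = -1.40099, so H' = 1.401.

1.401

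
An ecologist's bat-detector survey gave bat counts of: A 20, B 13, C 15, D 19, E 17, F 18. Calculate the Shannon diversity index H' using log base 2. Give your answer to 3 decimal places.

2.570

Total N = 20+13+15+19+17+18 = 102, so the proportions are 0.19608, 0.12745, 0.14706, 0.18627, 0.16667, 0.17647 (working shown to 5 dp, full precision carried).
Each pᵢ log₂ pᵢ term: 0.19608×(-2.35050)=-0.46088, 0.12745×(-2.97199)=-0.37878, 0.14706×(-2.76553)=-0.40670, 0.18627×(-2.42450)=-0.45162, 0.16667×(-2.58496)=-0.43083, 0.17647×(-2.50250)=-0.44162.
Sum = -2.57043, so H' = 2.570.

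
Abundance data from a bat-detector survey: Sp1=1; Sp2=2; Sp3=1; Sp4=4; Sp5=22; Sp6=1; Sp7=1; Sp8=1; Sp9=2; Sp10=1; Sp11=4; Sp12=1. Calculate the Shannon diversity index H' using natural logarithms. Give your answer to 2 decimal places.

1.72

Total N = 1+2+1+4+22+1+1+1+2+1+4+1 = 41, so the proportions are 0.0244, 0.0488, 0.0244, 0.0976, 0.5366, 0.0244, 0.0244, 0.0244, 0.0488, 0.0244, 0.0976, 0.0244 (working shown to 4 dp, full precision carried).
Each pᵢ ln pᵢ term: 0.0244×(-3.7136)=-0.0906, 0.0488×(-3.0204)=-0.1473, 0.0244×(-3.7136)=-0.0906, 0.0976×(-2.3273)=-0.2271, 0.5366×(-0.6225)=-0.3340, 0.0244×(-3.7136)=-0.0906, 0.0244×(-3.7136)=-0.0906, 0.0244×(-3.7136)=-0.0906, 0.0488×(-3.0204)=-0.1473, 0.0244×(-3.7136)=-0.0906, 0.0976×(-2.3273)=-0.2271, 0.0244×(-3.7136)=-0.0906.
Sum = -1.7168, so H' = 1.72.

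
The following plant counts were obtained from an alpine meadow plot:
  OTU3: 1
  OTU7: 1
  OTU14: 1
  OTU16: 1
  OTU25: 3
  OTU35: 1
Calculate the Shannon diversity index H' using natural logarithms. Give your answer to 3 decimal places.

Total N = 1+1+1+1+3+1 = 8, so the proportions are 0.125, 0.125, 0.125, 0.125, 0.375, 0.125 (working shown to 5 dp, full precision carried).
Each pᵢ ln pᵢ term: 0.125×(-2.07944)=-0.25993, 0.125×(-2.07944)=-0.25993, 0.125×(-2.07944)=-0.25993, 0.125×(-2.07944)=-0.25993, 0.375×(-0.98083)=-0.36781, 0.125×(-2.07944)=-0.25993.
Sum = -1.66746, so H' = 1.667.

1.667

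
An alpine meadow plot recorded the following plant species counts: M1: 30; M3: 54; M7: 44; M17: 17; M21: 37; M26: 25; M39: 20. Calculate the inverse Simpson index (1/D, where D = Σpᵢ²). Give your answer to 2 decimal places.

6.11

Total N = 30+54+44+17+37+25+20 = 227, so the proportions are 0.132159, 0.237885, 0.193833, 0.07489, 0.162996, 0.110132, 0.088106 (working shown to 6 dp, full precision carried).
D = 0.132159² + 0.237885² + 0.193833² + 0.07489² + 0.162996² + 0.110132² + 0.088106² = 0.017466 + 0.056589 + 0.037571 + 0.005608 + 0.026568 + 0.012129 + 0.007763 = 0.163694.
So 1/D = 6.1090, i.e. 6.11 to 2 decimal places.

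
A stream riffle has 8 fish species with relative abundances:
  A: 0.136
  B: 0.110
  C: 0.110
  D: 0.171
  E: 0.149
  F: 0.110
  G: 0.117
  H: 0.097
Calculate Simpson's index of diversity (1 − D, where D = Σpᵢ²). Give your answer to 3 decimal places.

0.871

D = 0.136² + 0.11² + 0.11² + 0.171² + 0.149² + 0.11² + 0.117² + 0.097² = 0.01850 + 0.01210 + 0.01210 + 0.02924 + 0.02220 + 0.01210 + 0.01369 + 0.00941 = 0.12934 (working shown to 5 dp, full precision carried).
So 1 − D = 0.87066, i.e. 0.871 to 3 decimal places.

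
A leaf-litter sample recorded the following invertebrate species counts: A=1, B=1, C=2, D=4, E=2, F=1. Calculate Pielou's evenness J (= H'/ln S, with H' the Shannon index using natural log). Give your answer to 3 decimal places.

Total N = 1+1+2+4+2+1 = 11, so the proportions are 0.09091, 0.09091, 0.18182, 0.36364, 0.18182, 0.09091 (working shown to 5 dp, full precision carried).
H' = −Σ pᵢ ln pᵢ = −((-0.21799) + (-0.21799) + (-0.30995) + (-0.36785) + (-0.30995) + (-0.21799)) = 1.64173.
With S = 6 species, ln S = 1.79176, so J = 1.64173/1.79176 = 0.91627, i.e. 0.916 to 3 decimal places.

0.916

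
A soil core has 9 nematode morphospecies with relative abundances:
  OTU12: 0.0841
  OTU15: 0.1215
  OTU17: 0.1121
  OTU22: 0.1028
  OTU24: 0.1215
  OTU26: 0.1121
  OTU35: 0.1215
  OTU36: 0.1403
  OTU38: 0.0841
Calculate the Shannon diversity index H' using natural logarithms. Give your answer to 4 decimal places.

Each pᵢ ln pᵢ term (working shown to 6 dp, full precision carried): 0.0841×(-2.475749)=-0.208210, 0.1215×(-2.107841)=-0.256103, 0.1121×(-2.188364)=-0.245316, 0.1028×(-2.274970)=-0.233867, 0.1215×(-2.107841)=-0.256103, 0.1121×(-2.188364)=-0.245316, 0.1215×(-2.107841)=-0.256103, 0.1403×(-1.963972)=-0.275545, 0.0841×(-2.475749)=-0.208210.
Sum = -2.184772, so H' = 2.1848.

2.1848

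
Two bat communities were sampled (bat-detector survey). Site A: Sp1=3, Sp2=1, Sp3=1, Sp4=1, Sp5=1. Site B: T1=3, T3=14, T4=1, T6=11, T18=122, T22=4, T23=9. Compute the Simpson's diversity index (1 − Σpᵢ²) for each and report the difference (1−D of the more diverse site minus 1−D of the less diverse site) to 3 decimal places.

Site A: N=7, proportions 0.42857, 0.14286, 0.14286, 0.14286, 0.14286, giving 1−D = 0.73469 (working shown to 5 dp, full precision carried).
Site B: N=164, proportions 0.01829, 0.08537, 0.0061, 0.06707, 0.7439, 0.02439, 0.05488, giving 1−D = 0.43084.
Difference = |0.73469 − 0.43084| = 0.30385, i.e. 0.304 to 3 decimal places.

0.304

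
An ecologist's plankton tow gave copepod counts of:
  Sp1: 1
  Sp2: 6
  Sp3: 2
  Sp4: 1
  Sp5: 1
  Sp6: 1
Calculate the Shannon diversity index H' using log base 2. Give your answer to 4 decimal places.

2.1258

Total N = 1+6+2+1+1+1 = 12, so the proportions are 0.083333, 0.5, 0.166667, 0.083333, 0.083333, 0.083333 (working shown to 6 dp, full precision carried).
Each pᵢ log₂ pᵢ term: 0.083333×(-3.584963)=-0.298747, 0.5×(-1.000000)=-0.500000, 0.166667×(-2.584963)=-0.430827, 0.083333×(-3.584963)=-0.298747, 0.083333×(-3.584963)=-0.298747, 0.083333×(-3.584963)=-0.298747.
Sum = -2.125815, so H' = 2.1258.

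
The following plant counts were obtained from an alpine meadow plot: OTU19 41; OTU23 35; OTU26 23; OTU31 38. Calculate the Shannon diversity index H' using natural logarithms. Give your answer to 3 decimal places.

Total N = 41+35+23+38 = 137, so the proportions are 0.29927, 0.25547, 0.16788, 0.27737 (working shown to 5 dp, full precision carried).
Each pᵢ ln pᵢ term: 0.29927×(-1.20641)=-0.36104, 0.25547×(-1.36463)=-0.34863, 0.16788×(-1.78449)=-0.29959, 0.27737×(-1.28239)=-0.35570.
Sum = -1.36496, so H' = 1.365.

1.365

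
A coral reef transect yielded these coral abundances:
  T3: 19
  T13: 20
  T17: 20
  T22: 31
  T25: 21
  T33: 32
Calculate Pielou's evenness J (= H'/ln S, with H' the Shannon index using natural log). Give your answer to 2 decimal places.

0.99

Total N = 19+20+20+31+21+32 = 143, so the proportions are 0.1329, 0.1399, 0.1399, 0.2168, 0.1469, 0.2238 (working shown to 4 dp, full precision carried).
H' = −Σ pᵢ ln pᵢ = −((-0.2682) + (-0.2751) + (-0.2751) + (-0.3314) + (-0.2817) + (-0.3350)) = 1.7666.
With S = 6 species, ln S = 1.7918, so J = 1.7666/1.7918 = 0.9859, i.e. 0.99 to 2 decimal places.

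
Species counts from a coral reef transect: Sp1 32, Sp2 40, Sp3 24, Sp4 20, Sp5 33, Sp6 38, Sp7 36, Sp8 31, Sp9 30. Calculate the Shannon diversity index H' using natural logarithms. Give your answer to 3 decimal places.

2.178

Total N = 32+40+24+20+33+38+36+31+30 = 284, so the proportions are 0.11268, 0.14085, 0.08451, 0.07042, 0.1162, 0.1338, 0.12676, 0.10915, 0.10563 (working shown to 5 dp, full precision carried).
Each pᵢ ln pᵢ term: 0.11268×(-2.18324)=-0.24600, 0.14085×(-1.96009)=-0.27607, 0.08451×(-2.47092)=-0.20881, 0.07042×(-2.65324)=-0.18685, 0.1162×(-2.15247)=-0.25011, 0.1338×(-2.01139)=-0.26913, 0.12676×(-2.06546)=-0.26182, 0.10915×(-2.21499)=-0.24178, 0.10563×(-2.24778)=-0.23744.
Sum = -2.17800, so H' = 2.178.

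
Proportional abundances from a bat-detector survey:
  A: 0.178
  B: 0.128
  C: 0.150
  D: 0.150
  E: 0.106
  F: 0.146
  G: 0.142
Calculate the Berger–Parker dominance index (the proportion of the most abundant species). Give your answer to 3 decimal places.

The largest proportion is 0.178, i.e. d = 0.178 to 3 decimal places.

0.178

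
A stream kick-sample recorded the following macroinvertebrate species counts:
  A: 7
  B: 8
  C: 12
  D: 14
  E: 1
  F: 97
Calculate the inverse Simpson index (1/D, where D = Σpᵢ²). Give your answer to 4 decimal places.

1.9589

Total N = 7+8+12+14+1+97 = 139, so the proportions are 0.0503597, 0.057554, 0.0863309, 0.1007194, 0.0071942, 0.6978417 (working shown to 7 dp, full precision carried).
D = 0.0503597² + 0.057554² + 0.0863309² + 0.1007194² + 0.0071942² + 0.6978417² = 0.0025361 + 0.0033125 + 0.0074530 + 0.0101444 + 0.0000518 + 0.4869831 = 0.5104808.
So 1/D = 1.958937, i.e. 1.9589 to 4 decimal places.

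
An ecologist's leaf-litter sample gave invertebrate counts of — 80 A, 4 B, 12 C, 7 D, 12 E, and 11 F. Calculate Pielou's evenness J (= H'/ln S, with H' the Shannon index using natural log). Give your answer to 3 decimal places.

0.680

Total N = 80+4+12+7+12+11 = 126, so the proportions are 0.63492, 0.03175, 0.09524, 0.05556, 0.09524, 0.0873 (working shown to 5 dp, full precision carried).
H' = −Σ pᵢ ln pᵢ = −((-0.28842) + (-0.10952) + (-0.22394) + (-0.16058) + (-0.22394) + (-0.21288)) = 1.21927.
With S = 6 species, ln S = 1.79176, so J = 1.21927/1.79176 = 0.68049, i.e. 0.680 to 3 decimal places.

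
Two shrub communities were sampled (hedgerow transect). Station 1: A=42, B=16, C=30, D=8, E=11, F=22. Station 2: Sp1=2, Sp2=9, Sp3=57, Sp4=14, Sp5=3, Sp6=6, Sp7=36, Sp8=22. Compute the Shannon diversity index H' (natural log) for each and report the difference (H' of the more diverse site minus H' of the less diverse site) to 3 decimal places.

0.003

Station 1: N=129, proportions 0.32558, 0.12403, 0.23256, 0.06202, 0.08527, 0.17054, giving H' = 1.64745 (working shown to 5 dp, full precision carried).
Station 2: N=149, proportions 0.01342, 0.0604, 0.38255, 0.09396, 0.02013, 0.04027, 0.24161, 0.14765, giving H' = 1.65081.
Difference = |1.64745 − 1.65081| = 0.00336, i.e. 0.003 to 3 decimal places.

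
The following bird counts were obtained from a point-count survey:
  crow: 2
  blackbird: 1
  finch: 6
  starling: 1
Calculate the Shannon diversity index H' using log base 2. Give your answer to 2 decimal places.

1.57

Total N = 2+1+6+1 = 10, so the proportions are 0.2, 0.1, 0.6, 0.1 (working shown to 4 dp, full precision carried).
Each pᵢ log₂ pᵢ term: 0.2×(-2.3219)=-0.4644, 0.1×(-3.3219)=-0.3322, 0.6×(-0.7370)=-0.4422, 0.1×(-3.3219)=-0.3322.
Sum = -1.5710, so H' = 1.57.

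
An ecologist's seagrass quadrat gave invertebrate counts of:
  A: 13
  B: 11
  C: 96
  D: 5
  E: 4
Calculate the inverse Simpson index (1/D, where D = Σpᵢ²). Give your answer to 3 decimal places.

1.743

Total N = 13+11+96+5+4 = 129, so the proportions are 0.100775, 0.085271, 0.744186, 0.03876, 0.031008 (working shown to 6 dp, full precision carried).
D = 0.100775² + 0.085271² + 0.744186² + 0.03876² + 0.031008² = 0.010156 + 0.007271 + 0.553813 + 0.001502 + 0.000961 = 0.573704.
So 1/D = 1.74306, i.e. 1.743 to 3 decimal places.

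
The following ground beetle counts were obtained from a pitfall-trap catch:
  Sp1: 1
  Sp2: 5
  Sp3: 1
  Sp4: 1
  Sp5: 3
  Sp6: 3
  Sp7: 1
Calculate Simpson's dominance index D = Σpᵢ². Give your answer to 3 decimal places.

0.209

Total N = 1+5+1+1+3+3+1 = 15, so the proportions are 0.06667, 0.33333, 0.06667, 0.06667, 0.2, 0.2, 0.06667 (working shown to 5 dp, full precision carried).
D = 0.06667² + 0.33333² + 0.06667² + 0.06667² + 0.2² + 0.2² + 0.06667² = 0.00444 + 0.11111 + 0.00444 + 0.00444 + 0.04000 + 0.04000 + 0.00444 = 0.20889.
To 3 decimal places, D = 0.209.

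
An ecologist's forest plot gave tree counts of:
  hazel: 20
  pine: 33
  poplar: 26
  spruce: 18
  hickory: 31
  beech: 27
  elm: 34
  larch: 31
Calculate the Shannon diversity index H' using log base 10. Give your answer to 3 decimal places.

Total N = 20+33+26+18+31+27+34+31 = 220, so the proportions are 0.09091, 0.15, 0.11818, 0.08182, 0.14091, 0.12273, 0.15455, 0.14091 (working shown to 5 dp, full precision carried).
Each pᵢ log₁₀ pᵢ term: 0.09091×(-1.04139)=-0.09467, 0.15×(-0.82391)=-0.12359, 0.11818×(-0.92745)=-0.10961, 0.08182×(-1.08715)=-0.08895, 0.14091×(-0.85106)=-0.11992, 0.12273×(-0.91106)=-0.11181, 0.15455×(-0.81094)=-0.12533, 0.14091×(-0.85106)=-0.11992.
Sum = -0.89380, so H' = 0.894.

0.894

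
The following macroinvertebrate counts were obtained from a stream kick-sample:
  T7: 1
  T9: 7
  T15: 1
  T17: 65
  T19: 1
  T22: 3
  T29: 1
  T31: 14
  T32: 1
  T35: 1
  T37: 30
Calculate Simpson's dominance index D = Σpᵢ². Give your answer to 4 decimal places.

Total N = 1+7+1+65+1+3+1+14+1+1+30 = 125, so the proportions are 0.008, 0.056, 0.008, 0.52, 0.008, 0.024, 0.008, 0.112, 0.008, 0.008, 0.24 (working shown to 6 dp, full precision carried).
D = 0.008² + 0.056² + 0.008² + 0.52² + 0.008² + 0.024² + 0.008² + 0.112² + 0.008² + 0.008² + 0.24² = 0.000064 + 0.003136 + 0.000064 + 0.270400 + 0.000064 + 0.000576 + 0.000064 + 0.012544 + 0.000064 + 0.000064 + 0.057600 = 0.344640.
To 4 decimal places, D = 0.3446.

0.3446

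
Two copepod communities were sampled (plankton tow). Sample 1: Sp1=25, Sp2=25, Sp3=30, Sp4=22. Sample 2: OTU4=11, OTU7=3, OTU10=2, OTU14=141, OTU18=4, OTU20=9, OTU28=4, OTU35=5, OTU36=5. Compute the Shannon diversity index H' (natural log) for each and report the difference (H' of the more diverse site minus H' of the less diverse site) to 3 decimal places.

0.381

Sample 1: N=102, proportions 0.2451, 0.2451, 0.29412, 0.21569, giving H' = 1.38004 (working shown to 5 dp, full precision carried).
Sample 2: N=184, proportions 0.05978, 0.0163, 0.01087, 0.7663, 0.02174, 0.04891, 0.02174, 0.02717, 0.02717, giving H' = 0.99866.
Difference = |1.38004 − 0.99866| = 0.38138, i.e. 0.381 to 3 decimal places.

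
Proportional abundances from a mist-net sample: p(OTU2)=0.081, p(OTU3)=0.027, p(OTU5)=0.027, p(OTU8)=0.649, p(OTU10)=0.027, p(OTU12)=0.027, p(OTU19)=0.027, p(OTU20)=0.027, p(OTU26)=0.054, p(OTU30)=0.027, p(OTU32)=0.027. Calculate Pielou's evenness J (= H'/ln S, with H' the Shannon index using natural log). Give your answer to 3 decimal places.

H' = −Σ pᵢ ln pᵢ = −((-0.20358) + (-0.09752) + (-0.09752) + (-0.28058) + (-0.09752) + (-0.09752) + (-0.09752) + (-0.09752) + (-0.15761) + (-0.09752) + (-0.09752)) = 1.42194 (working shown to 5 dp, full precision carried).
With S = 11 species, ln S = 2.39790, so J = 1.42194/2.39790 = 0.59300, i.e. 0.593 to 3 decimal places.

0.593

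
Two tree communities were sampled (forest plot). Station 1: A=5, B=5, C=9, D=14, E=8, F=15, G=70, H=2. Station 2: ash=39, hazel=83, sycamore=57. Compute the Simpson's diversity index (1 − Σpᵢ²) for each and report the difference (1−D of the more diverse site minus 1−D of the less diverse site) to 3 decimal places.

0.027

Station 1: N=128, proportions 0.0390625, 0.0390625, 0.0703125, 0.109375, 0.0625, 0.1171875, 0.546875, 0.015625, giving 1−D = 0.66308594 (working shown to 8 dp, full precision carried).
Station 2: N=179, proportions 0.21787709, 0.46368715, 0.31843575, giving 1−D = 0.63612247.
Difference = |0.66308594 − 0.63612247| = 0.02696347, i.e. 0.027 to 3 decimal places.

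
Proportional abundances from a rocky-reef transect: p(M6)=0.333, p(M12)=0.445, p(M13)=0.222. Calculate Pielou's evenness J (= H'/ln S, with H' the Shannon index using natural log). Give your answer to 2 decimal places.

0.97

H' = −Σ pᵢ ln pᵢ = −((-0.3662) + (-0.3603) + (-0.3341)) = 1.0606 (working shown to 4 dp, full precision carried).
With S = 3 species, ln S = 1.0986, so J = 1.0606/1.0986 = 0.9654, i.e. 0.97 to 2 decimal places.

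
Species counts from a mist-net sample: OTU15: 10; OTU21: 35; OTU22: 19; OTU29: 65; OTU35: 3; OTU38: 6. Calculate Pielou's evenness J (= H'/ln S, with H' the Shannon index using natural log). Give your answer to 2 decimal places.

0.77

Total N = 10+35+19+65+3+6 = 138, so the proportions are 0.0725, 0.2536, 0.1377, 0.471, 0.0217, 0.0435 (working shown to 4 dp, full precision carried).
H' = −Σ pᵢ ln pᵢ = −((-0.1902) + (-0.3479) + (-0.2730) + (-0.3546) + (-0.0832) + (-0.1363)) = 1.3853.
With S = 6 species, ln S = 1.7918, so J = 1.3853/1.7918 = 0.7732, i.e. 0.77 to 2 decimal places.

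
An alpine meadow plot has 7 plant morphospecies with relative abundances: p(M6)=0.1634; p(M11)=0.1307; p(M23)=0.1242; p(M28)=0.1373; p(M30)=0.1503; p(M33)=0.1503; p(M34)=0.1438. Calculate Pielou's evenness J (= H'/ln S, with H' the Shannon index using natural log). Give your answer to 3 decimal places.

0.998

H' = −Σ pᵢ ln pᵢ = −((-0.29601) + (-0.26595) + (-0.25906) + (-0.27262) + (-0.28484) + (-0.28484) + (-0.27888)) = 1.94220 (working shown to 5 dp, full precision carried).
With S = 7 species, ln S = 1.94591, so J = 1.94220/1.94591 = 0.99809, i.e. 0.998 to 3 decimal places.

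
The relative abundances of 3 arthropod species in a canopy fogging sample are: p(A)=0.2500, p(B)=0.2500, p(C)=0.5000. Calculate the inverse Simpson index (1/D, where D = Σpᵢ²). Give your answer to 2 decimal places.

2.67

D = 0.25² + 0.25² + 0.5² = 0.06250 + 0.06250 + 0.25000 = 0.37500 (working shown to 5 dp, full precision carried).
So 1/D = 2.6667, i.e. 2.67 to 2 decimal places.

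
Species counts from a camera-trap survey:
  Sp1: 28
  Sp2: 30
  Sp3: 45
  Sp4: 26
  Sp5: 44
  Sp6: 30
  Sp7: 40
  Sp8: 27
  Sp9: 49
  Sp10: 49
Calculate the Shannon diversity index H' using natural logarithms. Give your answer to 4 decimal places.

2.2727

Total N = 28+30+45+26+44+30+40+27+49+49 = 368, so the proportions are 0.076087, 0.081522, 0.122283, 0.070652, 0.119565, 0.081522, 0.108696, 0.07337, 0.133152, 0.133152 (working shown to 6 dp, full precision carried).
Each pᵢ ln pᵢ term: 0.076087×(-2.575878)=-0.195991, 0.081522×(-2.506886)=-0.204366, 0.122283×(-2.101420)=-0.256967, 0.070652×(-2.649986)=-0.187227, 0.119565×(-2.123893)=-0.253944, 0.081522×(-2.506886)=-0.204366, 0.108696×(-2.219203)=-0.241218, 0.07337×(-2.612246)=-0.191659, 0.133152×(-2.016263)=-0.268470, 0.133152×(-2.016263)=-0.268470.
Sum = -2.272677, so H' = 2.2727.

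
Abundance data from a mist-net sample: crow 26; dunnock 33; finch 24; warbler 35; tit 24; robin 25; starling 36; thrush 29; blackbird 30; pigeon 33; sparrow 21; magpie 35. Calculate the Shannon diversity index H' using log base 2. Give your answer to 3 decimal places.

Total N = 26+33+24+35+24+25+36+29+30+33+21+35 = 351, so the proportions are 0.07407, 0.09402, 0.06838, 0.09972, 0.06838, 0.07123, 0.10256, 0.08262, 0.08547, 0.09402, 0.05983, 0.09972 (working shown to 5 dp, full precision carried).
Each pᵢ log₂ pᵢ term: 0.07407×(-3.75489)=-0.27814, 0.09402×(-3.41093)=-0.32069, 0.06838×(-3.87036)=-0.26464, 0.09972×(-3.32604)=-0.33166, 0.06838×(-3.87036)=-0.26464, 0.07123×(-3.81147)=-0.27147, 0.10256×(-3.28540)=-0.33696, 0.08262×(-3.59735)=-0.29722, 0.08547×(-3.54844)=-0.30329, 0.09402×(-3.41093)=-0.32069, 0.05983×(-4.06301)=-0.24309, 0.09972×(-3.32604)=-0.33166.
Sum = -3.56413, so H' = 3.564.

3.564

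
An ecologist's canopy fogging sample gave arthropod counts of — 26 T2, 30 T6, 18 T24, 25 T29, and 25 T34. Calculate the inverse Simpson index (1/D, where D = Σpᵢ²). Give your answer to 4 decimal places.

4.8813

Total N = 26+30+18+25+25 = 124, so the proportions are 0.20967742, 0.24193548, 0.14516129, 0.2016129, 0.2016129 (working shown to 8 dp, full precision carried).
D = 0.20967742² + 0.24193548² + 0.14516129² + 0.2016129² + 0.2016129² = 0.04396462 + 0.05853278 + 0.02107180 + 0.04064776 + 0.04064776 = 0.20486472.
So 1/D = 4.881270, i.e. 4.8813 to 4 decimal places.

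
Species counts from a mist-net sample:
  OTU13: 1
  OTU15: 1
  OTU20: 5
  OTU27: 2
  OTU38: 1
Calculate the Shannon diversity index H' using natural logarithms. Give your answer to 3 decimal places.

1.359

Total N = 1+1+5+2+1 = 10, so the proportions are 0.1, 0.1, 0.5, 0.2, 0.1 (working shown to 5 dp, full precision carried).
Each pᵢ ln pᵢ term: 0.1×(-2.30259)=-0.23026, 0.1×(-2.30259)=-0.23026, 0.5×(-0.69315)=-0.34657, 0.2×(-1.60944)=-0.32189, 0.1×(-2.30259)=-0.23026.
Sum = -1.35924, so H' = 1.359.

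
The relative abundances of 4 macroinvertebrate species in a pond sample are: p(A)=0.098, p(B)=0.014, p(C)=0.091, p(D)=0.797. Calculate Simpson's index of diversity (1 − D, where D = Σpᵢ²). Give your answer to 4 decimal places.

D = 0.098² + 0.014² + 0.091² + 0.797² = 0.009604 + 0.000196 + 0.008281 + 0.635209 = 0.653290 (working shown to 6 dp, full precision carried).
So 1 − D = 0.346710, i.e. 0.3467 to 4 decimal places.

0.3467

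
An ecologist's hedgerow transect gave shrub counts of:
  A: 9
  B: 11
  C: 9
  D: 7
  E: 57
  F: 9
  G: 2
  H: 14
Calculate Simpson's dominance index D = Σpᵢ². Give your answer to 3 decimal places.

Total N = 9+11+9+7+57+9+2+14 = 118, so the proportions are 0.07627, 0.09322, 0.07627, 0.05932, 0.48305, 0.07627, 0.01695, 0.11864 (working shown to 5 dp, full precision carried).
D = 0.07627² + 0.09322² + 0.07627² + 0.05932² + 0.48305² + 0.07627² + 0.01695² + 0.11864² = 0.00582 + 0.00869 + 0.00582 + 0.00352 + 0.23334 + 0.00582 + 0.00029 + 0.01408 = 0.27736.
To 3 decimal places, D = 0.277.

0.277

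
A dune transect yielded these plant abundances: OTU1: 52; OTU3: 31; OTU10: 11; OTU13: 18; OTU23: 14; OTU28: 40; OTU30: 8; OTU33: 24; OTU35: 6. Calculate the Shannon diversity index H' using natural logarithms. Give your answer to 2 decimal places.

1.99

Total N = 52+31+11+18+14+40+8+24+6 = 204, so the proportions are 0.2549, 0.152, 0.0539, 0.0882, 0.0686, 0.1961, 0.0392, 0.1176, 0.0294 (working shown to 4 dp, full precision carried).
Each pᵢ ln pᵢ term: 0.2549×(-1.3669)=-0.3484, 0.152×(-1.8841)=-0.2863, 0.0539×(-2.9202)=-0.1575, 0.0882×(-2.4277)=-0.2142, 0.0686×(-2.6791)=-0.1839, 0.1961×(-1.6292)=-0.3195, 0.0392×(-3.2387)=-0.1270, 0.1176×(-2.1401)=-0.2518, 0.0294×(-3.5264)=-0.1037.
Sum = -1.9922, so H' = 1.99.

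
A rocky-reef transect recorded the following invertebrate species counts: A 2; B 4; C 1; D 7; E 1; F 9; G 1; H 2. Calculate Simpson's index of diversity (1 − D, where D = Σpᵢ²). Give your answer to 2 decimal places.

0.78

Total N = 2+4+1+7+1+9+1+2 = 27, so the proportions are 0.0741, 0.1481, 0.037, 0.2593, 0.037, 0.3333, 0.037, 0.0741 (working shown to 4 dp, full precision carried).
D = 0.0741² + 0.1481² + 0.037² + 0.2593² + 0.037² + 0.3333² + 0.037² + 0.0741² = 0.0055 + 0.0219 + 0.0014 + 0.0672 + 0.0014 + 0.1111 + 0.0014 + 0.0055 = 0.2154.
So 1 − D = 0.7846, i.e. 0.78 to 2 decimal places.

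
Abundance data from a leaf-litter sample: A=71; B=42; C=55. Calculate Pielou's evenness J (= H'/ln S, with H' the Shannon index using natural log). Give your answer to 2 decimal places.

Total N = 71+42+55 = 168, so the proportions are 0.4226, 0.25, 0.3274 (working shown to 4 dp, full precision carried).
H' = −Σ pᵢ ln pᵢ = −((-0.3640) + (-0.3466) + (-0.3656)) = 1.0761.
With S = 3 species, ln S = 1.0986, so J = 1.0761/1.0986 = 0.9795, i.e. 0.98 to 2 decimal places.

0.98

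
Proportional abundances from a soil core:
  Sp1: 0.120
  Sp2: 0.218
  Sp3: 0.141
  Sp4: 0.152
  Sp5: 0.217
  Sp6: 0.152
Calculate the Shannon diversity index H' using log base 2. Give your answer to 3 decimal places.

2.549

Each pᵢ log₂ pᵢ term (working shown to 5 dp, full precision carried): 0.12×(-3.05889)=-0.36707, 0.218×(-2.19760)=-0.47908, 0.141×(-2.82623)=-0.39850, 0.152×(-2.71786)=-0.41311, 0.217×(-2.20423)=-0.47832, 0.152×(-2.71786)=-0.41311.
Sum = -2.54919, so H' = 2.549.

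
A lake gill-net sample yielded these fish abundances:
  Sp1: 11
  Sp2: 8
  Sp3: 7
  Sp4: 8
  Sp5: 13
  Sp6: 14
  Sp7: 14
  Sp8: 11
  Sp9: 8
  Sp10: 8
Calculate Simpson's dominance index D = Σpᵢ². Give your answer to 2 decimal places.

Total N = 11+8+7+8+13+14+14+11+8+8 = 102, so the proportions are 0.1078, 0.0784, 0.0686, 0.0784, 0.1275, 0.1373, 0.1373, 0.1078, 0.0784, 0.0784 (working shown to 4 dp, full precision carried).
D = 0.1078² + 0.0784² + 0.0686² + 0.0784² + 0.1275² + 0.1373² + 0.1373² + 0.1078² + 0.0784² + 0.0784² = 0.0116 + 0.0062 + 0.0047 + 0.0062 + 0.0162 + 0.0188 + 0.0188 + 0.0116 + 0.0062 + 0.0062 = 0.1065.
To 2 decimal places, D = 0.11.

0.11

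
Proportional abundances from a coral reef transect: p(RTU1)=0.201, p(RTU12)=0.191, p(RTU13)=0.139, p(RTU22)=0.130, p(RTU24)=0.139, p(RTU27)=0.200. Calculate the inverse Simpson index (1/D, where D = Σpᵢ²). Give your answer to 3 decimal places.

D = 0.201² + 0.191² + 0.139² + 0.13² + 0.139² + 0.2² = 0.0404010 + 0.0364810 + 0.0193210 + 0.0169000 + 0.0193210 + 0.0400000 = 0.1724240 (working shown to 7 dp, full precision carried).
So 1/D = 5.79966, i.e. 5.800 to 3 decimal places.

5.800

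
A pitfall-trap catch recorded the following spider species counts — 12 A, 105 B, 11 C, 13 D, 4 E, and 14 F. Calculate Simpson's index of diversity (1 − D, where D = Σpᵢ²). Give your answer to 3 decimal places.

Total N = 12+105+11+13+4+14 = 159, so the proportions are 0.07547, 0.66038, 0.06918, 0.08176, 0.02516, 0.08805 (working shown to 5 dp, full precision carried).
D = 0.07547² + 0.66038² + 0.06918² + 0.08176² + 0.02516² + 0.08805² = 0.00570 + 0.43610 + 0.00479 + 0.00668 + 0.00063 + 0.00775 = 0.46165.
So 1 − D = 0.53835, i.e. 0.538 to 3 decimal places.

0.538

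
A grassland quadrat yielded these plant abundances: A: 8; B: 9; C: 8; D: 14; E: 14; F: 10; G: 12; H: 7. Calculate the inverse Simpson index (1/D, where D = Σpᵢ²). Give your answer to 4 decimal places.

7.5213

Total N = 8+9+8+14+14+10+12+7 = 82, so the proportions are 0.09756098, 0.1097561, 0.09756098, 0.17073171, 0.17073171, 0.12195122, 0.14634146, 0.08536585 (working shown to 8 dp, full precision carried).
D = 0.09756098² + 0.1097561² + 0.09756098² + 0.17073171² + 0.17073171² + 0.12195122² + 0.14634146² + 0.08536585² = 0.00951814 + 0.01204640 + 0.00951814 + 0.02914932 + 0.02914932 + 0.01487210 + 0.02141582 + 0.00728733 = 0.13295657.
So 1/D = 7.521253, i.e. 7.5213 to 4 decimal places.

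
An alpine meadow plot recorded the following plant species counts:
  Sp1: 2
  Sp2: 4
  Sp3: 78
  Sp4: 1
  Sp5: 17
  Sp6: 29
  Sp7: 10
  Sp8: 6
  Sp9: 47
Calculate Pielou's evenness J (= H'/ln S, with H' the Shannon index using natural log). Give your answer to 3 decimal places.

0.738

Total N = 2+4+78+1+17+29+10+6+47 = 194, so the proportions are 0.01031, 0.02062, 0.40206, 0.00515, 0.08763, 0.14948, 0.05155, 0.03093, 0.24227 (working shown to 5 dp, full precision carried).
H' = −Σ pᵢ ln pᵢ = −((-0.04716) + (-0.08003) + (-0.36634) + (-0.02715) + (-0.21335) + (-0.28410) + (-0.15285) + (-0.10751) + (-0.34347)) = 1.62196.
With S = 9 species, ln S = 2.19722, so J = 1.62196/2.19722 = 0.73819, i.e. 0.738 to 3 decimal places.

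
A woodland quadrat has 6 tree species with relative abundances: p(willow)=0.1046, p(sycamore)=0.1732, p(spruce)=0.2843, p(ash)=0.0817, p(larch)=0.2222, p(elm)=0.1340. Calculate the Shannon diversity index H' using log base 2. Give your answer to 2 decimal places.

2.46

Each pᵢ log₂ pᵢ term (working shown to 4 dp, full precision carried): 0.1046×(-3.2570)=-0.3407, 0.1732×(-2.5295)=-0.4381, 0.2843×(-1.8145)=-0.5159, 0.0817×(-3.6135)=-0.2952, 0.2222×(-2.1701)=-0.4822, 0.134×(-2.8997)=-0.3886.
Sum = -2.4606, so H' = 2.46.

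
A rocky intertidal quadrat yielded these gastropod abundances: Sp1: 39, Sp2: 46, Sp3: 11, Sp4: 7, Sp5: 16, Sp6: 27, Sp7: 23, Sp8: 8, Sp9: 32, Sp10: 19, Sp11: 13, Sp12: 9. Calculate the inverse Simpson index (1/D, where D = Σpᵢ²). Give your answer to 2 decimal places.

Total N = 39+46+11+7+16+27+23+8+32+19+13+9 = 250, so the proportions are 0.156, 0.184, 0.044, 0.028, 0.064, 0.108, 0.092, 0.032, 0.128, 0.076, 0.052, 0.036 (working shown to 6 dp, full precision carried).
D = 0.156² + 0.184² + 0.044² + 0.028² + 0.064² + 0.108² + 0.092² + 0.032² + 0.128² + 0.076² + 0.052² + 0.036² = 0.024336 + 0.033856 + 0.001936 + 0.000784 + 0.004096 + 0.011664 + 0.008464 + 0.001024 + 0.016384 + 0.005776 + 0.002704 + 0.001296 = 0.112320.
So 1/D = 8.9031, i.e. 8.90 to 2 decimal places.

8.90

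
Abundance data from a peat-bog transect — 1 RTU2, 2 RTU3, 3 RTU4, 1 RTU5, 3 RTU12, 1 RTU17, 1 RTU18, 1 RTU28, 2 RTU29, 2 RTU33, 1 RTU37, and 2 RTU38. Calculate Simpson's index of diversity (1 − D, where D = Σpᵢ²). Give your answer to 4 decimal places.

0.9000

Total N = 1+2+3+1+3+1+1+1+2+2+1+2 = 20, so the proportions are 0.05, 0.1, 0.15, 0.05, 0.15, 0.05, 0.05, 0.05, 0.1, 0.1, 0.05, 0.1 (working shown to 6 dp, full precision carried).
D = 0.05² + 0.1² + 0.15² + 0.05² + 0.15² + 0.05² + 0.05² + 0.05² + 0.1² + 0.1² + 0.05² + 0.1² = 0.002500 + 0.010000 + 0.022500 + 0.002500 + 0.022500 + 0.002500 + 0.002500 + 0.002500 + 0.010000 + 0.010000 + 0.002500 + 0.010000 = 0.100000.
So 1 − D = 0.900000, i.e. 0.9000 to 4 decimal places.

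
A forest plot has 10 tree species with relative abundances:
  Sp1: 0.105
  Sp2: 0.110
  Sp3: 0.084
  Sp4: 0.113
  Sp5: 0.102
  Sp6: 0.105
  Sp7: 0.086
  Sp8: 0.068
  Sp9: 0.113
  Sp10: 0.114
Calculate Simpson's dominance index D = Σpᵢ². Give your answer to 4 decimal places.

D = 0.105² + 0.11² + 0.084² + 0.113² + 0.102² + 0.105² + 0.086² + 0.068² + 0.113² + 0.114² = 0.011025 + 0.012100 + 0.007056 + 0.012769 + 0.010404 + 0.011025 + 0.007396 + 0.004624 + 0.012769 + 0.012996 = 0.102164 (working shown to 6 dp, full precision carried).
To 4 decimal places, D = 0.1022.

0.1022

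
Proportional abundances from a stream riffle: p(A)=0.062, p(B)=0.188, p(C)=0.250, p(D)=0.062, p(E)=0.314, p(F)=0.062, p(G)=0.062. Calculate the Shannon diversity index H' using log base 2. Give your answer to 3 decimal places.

2.473

Each pᵢ log₂ pᵢ term (working shown to 5 dp, full precision carried): 0.062×(-4.01159)=-0.24872, 0.188×(-2.41120)=-0.45330, 0.25×(-2.00000)=-0.50000, 0.062×(-4.01159)=-0.24872, 0.314×(-1.67116)=-0.52475, 0.062×(-4.01159)=-0.24872, 0.062×(-4.01159)=-0.24872.
Sum = -2.47292, so H' = 2.473.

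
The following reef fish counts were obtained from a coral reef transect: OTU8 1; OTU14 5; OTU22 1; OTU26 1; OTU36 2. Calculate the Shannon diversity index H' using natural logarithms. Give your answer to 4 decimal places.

1.3592

Total N = 1+5+1+1+2 = 10, so the proportions are 0.1, 0.5, 0.1, 0.1, 0.2 (working shown to 6 dp, full precision carried).
Each pᵢ ln pᵢ term: 0.1×(-2.302585)=-0.230259, 0.5×(-0.693147)=-0.346574, 0.1×(-2.302585)=-0.230259, 0.1×(-2.302585)=-0.230259, 0.2×(-1.609438)=-0.321888.
Sum = -1.359237, so H' = 1.3592.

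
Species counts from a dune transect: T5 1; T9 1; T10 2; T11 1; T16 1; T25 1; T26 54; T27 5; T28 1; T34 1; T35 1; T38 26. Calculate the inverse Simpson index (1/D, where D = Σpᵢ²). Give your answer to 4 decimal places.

2.4869

Total N = 1+1+2+1+1+1+54+5+1+1+1+26 = 95, so the proportions are 0.0105263, 0.0105263, 0.0210526, 0.0105263, 0.0105263, 0.0105263, 0.5684211, 0.0526316, 0.0105263, 0.0105263, 0.0105263, 0.2736842 (working shown to 7 dp, full precision carried).
D = 0.0105263² + 0.0105263² + 0.0210526² + 0.0105263² + 0.0105263² + 0.0105263² + 0.5684211² + 0.0526316² + 0.0105263² + 0.0105263² + 0.0105263² + 0.2736842² = 0.0001108 + 0.0001108 + 0.0004432 + 0.0001108 + 0.0001108 + 0.0001108 + 0.3231025 + 0.0027701 + 0.0001108 + 0.0001108 + 0.0001108 + 0.0749030 = 0.4021053.
So 1/D = 2.486911, i.e. 2.4869 to 4 decimal places.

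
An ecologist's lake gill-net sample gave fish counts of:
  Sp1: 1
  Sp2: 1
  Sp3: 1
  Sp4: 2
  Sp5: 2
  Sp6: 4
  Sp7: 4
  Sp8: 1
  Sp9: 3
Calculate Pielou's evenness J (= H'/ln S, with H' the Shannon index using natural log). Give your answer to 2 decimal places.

Total N = 1+1+1+2+2+4+4+1+3 = 19, so the proportions are 0.0526, 0.0526, 0.0526, 0.1053, 0.1053, 0.2105, 0.2105, 0.0526, 0.1579 (working shown to 4 dp, full precision carried).
H' = −Σ pᵢ ln pᵢ = −((-0.1550) + (-0.1550) + (-0.1550) + (-0.2370) + (-0.2370) + (-0.3280) + (-0.3280) + (-0.1550) + (-0.2914)) = 2.0413.
With S = 9 species, ln S = 2.1972, so J = 2.0413/2.1972 = 0.9291, i.e. 0.93 to 2 decimal places.

0.93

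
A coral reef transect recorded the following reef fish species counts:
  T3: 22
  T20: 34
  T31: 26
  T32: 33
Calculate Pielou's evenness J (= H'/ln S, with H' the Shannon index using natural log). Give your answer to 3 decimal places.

0.989

Total N = 22+34+26+33 = 115, so the proportions are 0.1913, 0.29565, 0.22609, 0.28696 (working shown to 5 dp, full precision carried).
H' = −Σ pᵢ ln pᵢ = −((-0.31640) + (-0.36027) + (-0.33615) + (-0.35824)) = 1.37107.
With S = 4 species, ln S = 1.38629, so J = 1.37107/1.38629 = 0.98902, i.e. 0.989 to 3 decimal places.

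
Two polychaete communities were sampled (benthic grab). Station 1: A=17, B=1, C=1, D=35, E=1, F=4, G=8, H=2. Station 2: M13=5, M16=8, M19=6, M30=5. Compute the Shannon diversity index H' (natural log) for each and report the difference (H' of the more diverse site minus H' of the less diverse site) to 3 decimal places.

0.025

Station 1: N=69, proportions 0.24638, 0.01449, 0.01449, 0.50725, 0.01449, 0.05797, 0.11594, 0.02899, giving H' = 1.39108 (working shown to 5 dp, full precision carried).
Station 2: N=24, proportions 0.20833, 0.33333, 0.25, 0.20833, giving H' = 1.36637.
Difference = |1.39108 − 1.36637| = 0.02471, i.e. 0.025 to 3 decimal places.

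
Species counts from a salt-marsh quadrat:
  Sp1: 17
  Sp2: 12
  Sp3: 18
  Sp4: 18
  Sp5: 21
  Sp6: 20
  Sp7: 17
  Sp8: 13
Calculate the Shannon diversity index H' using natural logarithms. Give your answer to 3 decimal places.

Total N = 17+12+18+18+21+20+17+13 = 136, so the proportions are 0.125, 0.08824, 0.13235, 0.13235, 0.15441, 0.14706, 0.125, 0.09559 (working shown to 5 dp, full precision carried).
Each pᵢ ln pᵢ term: 0.125×(-2.07944)=-0.25993, 0.08824×(-2.42775)=-0.21421, 0.13235×(-2.02228)=-0.26766, 0.13235×(-2.02228)=-0.26766, 0.15441×(-1.86813)=-0.28846, 0.14706×(-1.91692)=-0.28190, 0.125×(-2.07944)=-0.25993, 0.09559×(-2.34771)=-0.22441.
Sum = -2.06416, so H' = 2.064.

2.064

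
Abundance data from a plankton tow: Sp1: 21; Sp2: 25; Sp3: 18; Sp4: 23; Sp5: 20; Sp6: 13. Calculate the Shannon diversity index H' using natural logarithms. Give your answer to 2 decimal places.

Total N = 21+25+18+23+20+13 = 120, so the proportions are 0.175, 0.2083, 0.15, 0.1917, 0.1667, 0.1083 (working shown to 4 dp, full precision carried).
Each pᵢ ln pᵢ term: 0.175×(-1.7430)=-0.3050, 0.2083×(-1.5686)=-0.3268, 0.15×(-1.8971)=-0.2846, 0.1917×(-1.6520)=-0.3166, 0.1667×(-1.7918)=-0.2986, 0.1083×(-2.2225)=-0.2408.
Sum = -1.7724, so H' = 1.77.

1.77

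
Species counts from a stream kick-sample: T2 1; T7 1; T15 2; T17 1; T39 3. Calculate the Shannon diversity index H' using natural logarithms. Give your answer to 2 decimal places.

Total N = 1+1+2+1+3 = 8, so the proportions are 0.125, 0.125, 0.25, 0.125, 0.375 (working shown to 4 dp, full precision carried).
Each pᵢ ln pᵢ term: 0.125×(-2.0794)=-0.2599, 0.125×(-2.0794)=-0.2599, 0.25×(-1.3863)=-0.3466, 0.125×(-2.0794)=-0.2599, 0.375×(-0.9808)=-0.3678.
Sum = -1.4942, so H' = 1.49.

1.49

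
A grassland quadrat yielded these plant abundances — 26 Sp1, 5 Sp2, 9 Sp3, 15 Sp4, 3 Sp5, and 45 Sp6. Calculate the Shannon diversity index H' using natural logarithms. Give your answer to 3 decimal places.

1.453

Total N = 26+5+9+15+3+45 = 103, so the proportions are 0.25243, 0.04854, 0.08738, 0.14563, 0.02913, 0.43689 (working shown to 5 dp, full precision carried).
Each pᵢ ln pᵢ term: 0.25243×(-1.37663)=-0.34750, 0.04854×(-3.02529)=-0.14686, 0.08738×(-2.43750)=-0.21299, 0.14563×(-1.92668)=-0.28058, 0.02913×(-3.53612)=-0.10299, 0.43689×(-0.82807)=-0.36178.
Sum = -1.45270, so H' = 1.453.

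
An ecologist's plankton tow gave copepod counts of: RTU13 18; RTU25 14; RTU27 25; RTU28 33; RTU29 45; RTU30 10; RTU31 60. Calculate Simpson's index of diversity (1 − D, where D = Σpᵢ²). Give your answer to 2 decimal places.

0.81

Total N = 18+14+25+33+45+10+60 = 205, so the proportions are 0.0878, 0.0683, 0.122, 0.161, 0.2195, 0.0488, 0.2927 (working shown to 4 dp, full precision carried).
D = 0.0878² + 0.0683² + 0.122² + 0.161² + 0.2195² + 0.0488² + 0.2927² = 0.0077 + 0.0047 + 0.0149 + 0.0259 + 0.0482 + 0.0024 + 0.0857 = 0.1894.
So 1 − D = 0.8106, i.e. 0.81 to 2 decimal places.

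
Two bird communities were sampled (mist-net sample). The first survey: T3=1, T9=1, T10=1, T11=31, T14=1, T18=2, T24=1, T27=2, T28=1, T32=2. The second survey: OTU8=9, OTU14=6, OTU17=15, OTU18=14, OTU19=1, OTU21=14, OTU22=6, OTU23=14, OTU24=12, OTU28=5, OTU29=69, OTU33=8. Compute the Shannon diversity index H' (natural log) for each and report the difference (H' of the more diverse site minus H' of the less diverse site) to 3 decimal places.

0.847

The first survey: N=43, proportions 0.02326, 0.02326, 0.02326, 0.72093, 0.02326, 0.04651, 0.02326, 0.04651, 0.02326, 0.04651, giving H' = 1.18882 (working shown to 5 dp, full precision carried).
The second survey: N=173, proportions 0.05202, 0.03468, 0.08671, 0.08092, 0.00578, 0.08092, 0.03468, 0.08092, 0.06936, 0.0289, 0.39884, 0.04624, giving H' = 2.03542.
Difference = |1.18882 − 2.03542| = 0.84660, i.e. 0.847 to 3 decimal places.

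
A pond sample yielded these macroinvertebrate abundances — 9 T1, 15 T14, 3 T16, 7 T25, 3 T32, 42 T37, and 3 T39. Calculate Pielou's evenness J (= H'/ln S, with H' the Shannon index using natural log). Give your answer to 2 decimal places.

Total N = 9+15+3+7+3+42+3 = 82, so the proportions are 0.10976, 0.18293, 0.03659, 0.08537, 0.03659, 0.5122, 0.03659 (working shown to 5 dp, full precision carried).
H' = −Σ pᵢ ln pᵢ = −((-0.24251) + (-0.31073) + (-0.12103) + (-0.21007) + (-0.12103) + (-0.34268) + (-0.12103)) = 1.46908.
With S = 7 species, ln S = 1.94591, so J = 1.46908/1.94591 = 0.75496, i.e. 0.75 to 2 decimal places.

0.75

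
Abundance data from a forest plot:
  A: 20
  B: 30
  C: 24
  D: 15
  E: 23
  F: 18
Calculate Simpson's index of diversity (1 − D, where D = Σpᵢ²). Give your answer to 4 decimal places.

0.8252

Total N = 20+30+24+15+23+18 = 130, so the proportions are 0.153846, 0.230769, 0.184615, 0.115385, 0.176923, 0.138462 (working shown to 6 dp, full precision carried).
D = 0.153846² + 0.230769² + 0.184615² + 0.115385² + 0.176923² + 0.138462² = 0.023669 + 0.053254 + 0.034083 + 0.013314 + 0.031302 + 0.019172 = 0.174793.
So 1 − D = 0.825207, i.e. 0.8252 to 4 decimal places.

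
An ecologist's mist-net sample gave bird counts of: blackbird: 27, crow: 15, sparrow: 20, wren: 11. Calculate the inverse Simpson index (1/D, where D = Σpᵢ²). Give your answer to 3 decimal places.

Total N = 27+15+20+11 = 73, so the proportions are 0.369863, 0.2054795, 0.2739726, 0.1506849 (working shown to 7 dp, full precision carried).
D = 0.369863² + 0.2054795² + 0.2739726² + 0.1506849² = 0.1367986 + 0.0422218 + 0.0750610 + 0.0227059 = 0.2767874.
So 1/D = 3.61288, i.e. 3.613 to 3 decimal places.

3.613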